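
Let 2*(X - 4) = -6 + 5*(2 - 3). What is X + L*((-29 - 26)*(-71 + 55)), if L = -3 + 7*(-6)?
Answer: -79203/2 ≈ -39602.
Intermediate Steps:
X = -3/2 (X = 4 + (-6 + 5*(2 - 3))/2 = 4 + (-6 + 5*(-1))/2 = 4 + (-6 - 5)/2 = 4 + (½)*(-11) = 4 - 11/2 = -3/2 ≈ -1.5000)
L = -45 (L = -3 - 42 = -45)
X + L*((-29 - 26)*(-71 + 55)) = -3/2 - 45*(-29 - 26)*(-71 + 55) = -3/2 - (-2475)*(-16) = -3/2 - 45*880 = -3/2 - 39600 = -79203/2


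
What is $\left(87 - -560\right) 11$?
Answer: $7117$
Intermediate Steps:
$\left(87 - -560\right) 11 = \left(87 + 560\right) 11 = 647 \cdot 11 = 7117$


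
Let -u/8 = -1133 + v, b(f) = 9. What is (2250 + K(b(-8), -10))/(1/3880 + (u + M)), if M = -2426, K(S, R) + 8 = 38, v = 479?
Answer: 8846400/10887281 ≈ 0.81254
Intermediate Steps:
K(S, R) = 30 (K(S, R) = -8 + 38 = 30)
u = 5232 (u = -8*(-1133 + 479) = -8*(-654) = 5232)
(2250 + K(b(-8), -10))/(1/3880 + (u + M)) = (2250 + 30)/(1/3880 + (5232 - 2426)) = 2280/(1/3880 + 2806) = 2280/(10887281/3880) = 2280*(3880/10887281) = 8846400/10887281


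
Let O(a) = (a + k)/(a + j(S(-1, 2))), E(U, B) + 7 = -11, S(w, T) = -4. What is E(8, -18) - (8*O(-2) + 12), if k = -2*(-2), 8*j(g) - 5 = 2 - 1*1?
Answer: -86/5 ≈ -17.200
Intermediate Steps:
j(g) = ¾ (j(g) = 5/8 + (2 - 1*1)/8 = 5/8 + (2 - 1)/8 = 5/8 + (⅛)*1 = 5/8 + ⅛ = ¾)
E(U, B) = -18 (E(U, B) = -7 - 11 = -18)
k = 4
O(a) = (4 + a)/(¾ + a) (O(a) = (a + 4)/(a + ¾) = (4 + a)/(¾ + a))
E(8, -18) - (8*O(-2) + 12) = -18 - (8*(4*(4 - 2)/(3 + 4*(-2))) + 12) = -18 - (8*(4*2/(3 - 8)) + 12) = -18 - (8*(4*2/(-5)) + 12) = -18 - (8*(4*(-⅕)*2) + 12) = -18 - (8*(-8/5) + 12) = -18 - (-64/5 + 12) = -18 - 1*(-⅘) = -18 + ⅘ = -86/5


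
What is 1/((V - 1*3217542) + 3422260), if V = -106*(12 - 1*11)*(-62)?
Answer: 1/211290 ≈ 4.7328e-6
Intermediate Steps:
V = 6572 (V = -106*(12 - 11)*(-62) = -106*1*(-62) = -106*(-62) = 6572)
1/((V - 1*3217542) + 3422260) = 1/((6572 - 1*3217542) + 3422260) = 1/((6572 - 3217542) + 3422260) = 1/(-3210970 + 3422260) = 1/211290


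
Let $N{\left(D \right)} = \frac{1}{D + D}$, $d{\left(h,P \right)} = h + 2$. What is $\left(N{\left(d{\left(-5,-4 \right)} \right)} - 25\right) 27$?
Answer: $- \frac{1359}{2} \approx -679.5$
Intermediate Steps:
$d{\left(h,P \right)} = 2 + h$
$N{\left(D \right)} = \frac{1}{2 D}$
$\left(N{\left(d{\left(-5,-4 \right)} \right)} - 25\right) 27 = \left(\frac{1}{2 \left(2 - 5\right)} - 25\right) 27 = \left(\frac{1}{2 \left(-3\right)} - 25\right) 27 = \left(\frac{1}{2} \left(- \frac{1}{3}\right) - 25\right) 27 = \left(- \frac{1}{6} - 25\right) 27 = \left(- \frac{151}{6}\right) 27 = - \frac{1359}{2}$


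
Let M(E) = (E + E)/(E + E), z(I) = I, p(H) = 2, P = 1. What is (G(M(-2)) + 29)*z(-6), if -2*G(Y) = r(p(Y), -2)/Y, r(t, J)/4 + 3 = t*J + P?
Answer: -246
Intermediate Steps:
M(E) = 1 (M(E) = (2*E)/((2*E)) = (2*E)*(1/(2*E)) = 1)
r(t, J) = -8 + 4*J*t (r(t, J) = -12 + 4*(t*J + 1) = -12 + 4*(J*t + 1) = -12 + 4*(1 + J*t) = -12 + (4 + 4*J*t) = -8 + 4*J*t)
G(Y) = 12/Y (G(Y) = -(-8 + 4*(-2)*2)/(2*Y) = -(-8 - 16)/(2*Y) = -(-12)/Y = 12/Y)
(G(M(-2)) + 29)*z(-6) = (12/1 + 29)*(-6) = (12*1 + 29)*(-6) = (12 + 29)*(-6) = 41*(-6) = -246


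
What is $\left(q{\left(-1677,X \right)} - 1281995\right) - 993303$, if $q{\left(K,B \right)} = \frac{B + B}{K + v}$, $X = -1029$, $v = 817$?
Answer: $- \frac{978377111}{430} \approx -2.2753 \cdot 10^{6}$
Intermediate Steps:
$q{\left(K,B \right)} = \frac{2 B}{817 + K}$ ($q{\left(K,B \right)} = \frac{B + B}{K + 817} = \frac{2 B}{817 + K}$)
$\left(q{\left(-1677,X \right)} - 1281995\right) - 993303 = \left(2 \left(-1029\right) \frac{1}{817 - 1677} - 1281995\right) - 993303 = \left(2 \left(-1029\right) \frac{1}{-860} - 1281995\right) - 993303 = \left(2 \left(-1029\right) \left(- \frac{1}{860}\right) - 1281995\right) - 993303 = \left(\frac{1029}{430} - 1281995\right) - 993303 = - \frac{551256821}{430} - 993303 = - \frac{978377111}{430}$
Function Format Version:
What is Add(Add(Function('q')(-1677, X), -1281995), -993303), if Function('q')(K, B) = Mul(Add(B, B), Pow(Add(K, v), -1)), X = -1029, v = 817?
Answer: Rational(-978377111, 430) ≈ -2.2753e+6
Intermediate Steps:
Function('q')(K, B) = Mul(2, B, Pow(Add(817, K), -1)) (Function('q')(K, B) = Mul(Add(B, B), Pow(Add(K, 817), -1)) = Mul(Mul(2, B), Pow(Add(817, K), -1)) = Mul(2, B, Pow(Add(817, K), -1)))
Add(Add(Function('q')(-1677, X), -1281995), -993303) = Add(Add(Mul(2, -1029, Pow(Add(817, -1677), -1)), -1281995), -993303) = Add(Add(Mul(2, -1029, Pow(-860, -1)), -1281995), -993303) = Add(Add(Mul(2, -1029, Rational(-1, 860)), -1281995), -993303) = Add(Add(Rational(1029, 430), -1281995), -993303) = Add(Rational(-551256821, 430), -993303) = Rational(-978377111, 430)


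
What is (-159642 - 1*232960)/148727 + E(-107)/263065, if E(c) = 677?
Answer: -103179156951/39124868255 ≈ -2.6372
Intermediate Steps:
(-159642 - 1*232960)/148727 + E(-107)/263065 = (-159642 - 1*232960)/148727 + 677/263065 = (-159642 - 232960)*(1/148727) + 677*(1/263065) = -392602*1/148727 + 677/263065 = -392602/148727 + 677/263065 = -103179156951/39124868255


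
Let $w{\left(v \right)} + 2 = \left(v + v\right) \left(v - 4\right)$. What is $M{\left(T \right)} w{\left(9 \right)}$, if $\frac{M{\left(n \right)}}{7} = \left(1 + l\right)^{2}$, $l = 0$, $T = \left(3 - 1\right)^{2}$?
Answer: $616$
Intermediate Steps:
$w{\left(v \right)} = -2 + 2 v \left(-4 + v\right)$ ($w{\left(v \right)} = -2 + \left(v + v\right) \left(v - 4\right) = -2 + 2 v \left(-4 + v\right)$)
$T = 4$ ($T = 2^{2} = 4$)
$M{\left(n \right)} = 7$ ($M{\left(n \right)} = 7 \left(1 + 0\right)^{2} = 7 \cdot 1^{2} = 7 \cdot 1 = 7$)
$M{\left(T \right)} w{\left(9 \right)} = 7 \left(-2 - 72 + 2 \cdot 9^{2}\right) = 7 \left(-2 - 72 + 2 \cdot 81\right) = 7 \left(-2 - 72 + 162\right) = 7 \cdot 88 = 616$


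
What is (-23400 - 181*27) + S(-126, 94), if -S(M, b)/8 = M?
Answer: -27279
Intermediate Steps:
S(M, b) = -8*M
(-23400 - 181*27) + S(-126, 94) = (-23400 - 181*27) - 8*(-126) = (-23400 - 4887) + 1008 = -28287 + 1008 = -27279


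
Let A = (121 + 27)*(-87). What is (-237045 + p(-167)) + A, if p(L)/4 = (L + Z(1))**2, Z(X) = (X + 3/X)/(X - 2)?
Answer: -132957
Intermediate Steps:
Z(X) = (X + 3/X)/(-2 + X)
p(L) = 4*(-4 + L)**2 (p(L) = 4*(L + (3 + 1**2)/(1*(-2 + 1)))**2 = 4*(L + 1*(3 + 1)/(-1))**2 = 4*(L + 1*(-1)*4)**2 = 4*(L - 4)**2 = 4*(-4 + L)**2)
A = -12876 (A = 148*(-87) = -12876)
(-237045 + p(-167)) + A = (-237045 + 4*(-4 - 167)**2) - 12876 = (-237045 + 4*(-171)**2) - 12876 = (-237045 + 4*29241) - 12876 = (-237045 + 116964) - 12876 = -120081 - 12876 = -132957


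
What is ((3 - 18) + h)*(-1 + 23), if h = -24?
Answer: -858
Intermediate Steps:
((3 - 18) + h)*(-1 + 23) = ((3 - 18) - 24)*(-1 + 23) = (-15 - 24)*22 = -39*22 = -858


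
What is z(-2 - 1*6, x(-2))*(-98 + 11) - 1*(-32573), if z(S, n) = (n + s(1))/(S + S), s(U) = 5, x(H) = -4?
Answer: 521255/16 ≈ 32578.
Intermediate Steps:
z(S, n) = (5 + n)/(2*S) (z(S, n) = (n + 5)/(S + S) = (5 + n)/((2*S)) = (5 + n)*(1/(2*S)) = (5 + n)/(2*S))
z(-2 - 1*6, x(-2))*(-98 + 11) - 1*(-32573) = ((5 - 4)/(2*(-2 - 1*6)))*(-98 + 11) - 1*(-32573) = ((1/2)*1/(-2 - 6))*(-87) + 32573 = ((1/2)*1/(-8))*(-87) + 32573 = ((1/2)*(-1/8)*1)*(-87) + 32573 = -1/16*(-87) + 32573 = 87/16 + 32573 = 521255/16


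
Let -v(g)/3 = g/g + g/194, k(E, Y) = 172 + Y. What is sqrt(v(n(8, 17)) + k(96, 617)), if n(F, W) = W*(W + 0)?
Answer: sqrt(29413698)/194 ≈ 27.956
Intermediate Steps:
n(F, W) = W**2 (n(F, W) = W*W = W**2)
v(g) = -3 - 3*g/194 (v(g) = -3*(g/g + g/194) = -3*(1 + g*(1/194)) = -3*(1 + g/194) = -3 - 3*g/194)
sqrt(v(n(8, 17)) + k(96, 617)) = sqrt((-3 - 3/194*17**2) + (172 + 617)) = sqrt((-3 - 3/194*289) + 789) = sqrt((-3 - 867/194) + 789) = sqrt(-1449/194 + 789) = sqrt(151617/194) = sqrt(29413698)/194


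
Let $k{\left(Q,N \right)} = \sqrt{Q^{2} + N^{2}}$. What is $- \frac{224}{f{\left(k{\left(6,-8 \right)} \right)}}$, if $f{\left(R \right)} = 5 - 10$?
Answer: $\frac{224}{5} \approx 44.8$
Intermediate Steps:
$k{\left(Q,N \right)} = \sqrt{N^{2} + Q^{2}}$
$f{\left(R \right)} = -5$ ($f{\left(R \right)} = 5 - 10 = -5$)
$- \frac{224}{f{\left(k{\left(6,-8 \right)} \right)}} = - \frac{224}{-5} = \left(-224\right) \left(- \frac{1}{5}\right) = \frac{224}{5}$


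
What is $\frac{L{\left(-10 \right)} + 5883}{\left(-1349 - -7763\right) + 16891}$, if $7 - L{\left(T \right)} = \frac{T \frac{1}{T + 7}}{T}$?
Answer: $\frac{17671}{69915} \approx 0.25275$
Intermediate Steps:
$L{\left(T \right)} = 7 - \frac{1}{7 + T}$ ($L{\left(T \right)} = 7 - \frac{T \frac{1}{T + 7}}{T} = 7 - \frac{T \frac{1}{7 + T}}{T} = 7 - \frac{1}{7 + T}$)
$\frac{L{\left(-10 \right)} + 5883}{\left(-1349 - -7763\right) + 16891} = \frac{\frac{48 + 7 \left(-10\right)}{7 - 10} + 5883}{\left(-1349 - -7763\right) + 16891} = \frac{\frac{48 - 70}{-3} + 5883}{\left(-1349 + 7763\right) + 16891} = \frac{\left(- \frac{1}{3}\right) \left(-22\right) + 5883}{6414 + 16891} = \frac{\frac{22}{3} + 5883}{23305} = \frac{17671}{3} \cdot \frac{1}{23305} = \frac{17671}{69915}$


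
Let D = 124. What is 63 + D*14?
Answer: 1799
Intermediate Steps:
63 + D*14 = 63 + 124*14 = 63 + 1736 = 1799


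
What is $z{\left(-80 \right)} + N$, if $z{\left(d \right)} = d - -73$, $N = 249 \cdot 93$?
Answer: $23150$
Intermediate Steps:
$N = 23157$
$z{\left(d \right)} = 73 + d$ ($z{\left(d \right)} = d + 73 = 73 + d$)
$z{\left(-80 \right)} + N = \left(73 - 80\right) + 23157 = -7 + 23157 = 23150$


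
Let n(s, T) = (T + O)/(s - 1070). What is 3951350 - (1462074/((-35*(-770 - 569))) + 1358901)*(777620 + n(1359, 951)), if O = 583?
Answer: -14312418121372868696/13543985 ≈ -1.0567e+12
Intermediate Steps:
n(s, T) = (583 + T)/(-1070 + s) (n(s, T) = (T + 583)/(s - 1070) = (583 + T)/(-1070 + s))
3951350 - (1462074/((-35*(-770 - 569))) + 1358901)*(777620 + n(1359, 951)) = 3951350 - (1462074/((-35*(-770 - 569))) + 1358901)*(777620 + (583 + 951)/(-1070 + 1359)) = 3951350 - (1462074/((-35*(-1339))) + 1358901)*(777620 + 1534/289) = 3951350 - (1462074/46865 + 1358901)*(777620 + (1/289)*1534) = 3951350 - (1462074*(1/46865) + 1358901)*(777620 + 1534/289) = 3951350 - (1462074/46865 + 1358901)*224733714/289 = 3951350 - 63686357439*224733714/(46865*289) = 3951350 - 1*14312471638397998446/13543985 = 3951350 - 14312471638397998446/13543985 = -14312418121372868696/13543985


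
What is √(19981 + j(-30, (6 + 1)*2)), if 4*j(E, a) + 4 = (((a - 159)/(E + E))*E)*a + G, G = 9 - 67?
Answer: √78847/2 ≈ 140.40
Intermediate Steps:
G = -58
j(E, a) = -31/2 + a*(-159/2 + a/2)/4 (j(E, a) = -1 + ((((a - 159)/(E + E))*E)*a - 58)/4 = -1 + ((((-159 + a)/((2*E)))*E)*a - 58)/4 = -1 + ((((-159 + a)*(1/(2*E)))*E)*a - 58)/4 = -1 + ((((-159 + a)/(2*E))*E)*a - 58)/4 = -1 + ((-159/2 + a/2)*a - 58)/4 = -1 + (a*(-159/2 + a/2) - 58)/4 = -1 + (-58 + a*(-159/2 + a/2))/4 = -1 + (-29/2 + a*(-159/2 + a/2)/4) = -31/2 + a*(-159/2 + a/2)/4)
√(19981 + j(-30, (6 + 1)*2)) = √(19981 + (-31/2 - 159*(6 + 1)*2/8 + ((6 + 1)*2)²/8)) = √(19981 + (-31/2 - 1113*2/8 + (7*2)²/8)) = √(19981 + (-31/2 - 159/8*14 + (⅛)*14²)) = √(19981 + (-31/2 - 1113/4 + (⅛)*196)) = √(19981 + (-31/2 - 1113/4 + 49/2)) = √(19981 - 1077/4) = √(78847/4) = √78847/2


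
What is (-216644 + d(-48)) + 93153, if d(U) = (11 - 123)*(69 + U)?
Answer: -125843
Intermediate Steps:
d(U) = -7728 - 112*U (d(U) = -112*(69 + U) = -7728 - 112*U)
(-216644 + d(-48)) + 93153 = (-216644 + (-7728 - 112*(-48))) + 93153 = (-216644 + (-7728 + 5376)) + 93153 = (-216644 - 2352) + 93153 = -218996 + 93153 = -125843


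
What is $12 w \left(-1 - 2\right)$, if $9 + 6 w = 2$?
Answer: $42$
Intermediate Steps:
$w = - \frac{7}{6}$ ($w = - \frac{3}{2} + \frac{1}{6} \cdot 2 = - \frac{3}{2} + \frac{1}{3} = - \frac{7}{6} \approx -1.1667$)
$12 w \left(-1 - 2\right) = 12 \left(- \frac{7 \left(-1 - 2\right)}{6}\right) = 12 \left(\left(- \frac{7}{6}\right) \left(-3\right)\right) = 12 \cdot \frac{7}{2} = 42$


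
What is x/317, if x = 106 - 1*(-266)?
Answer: 372/317 ≈ 1.1735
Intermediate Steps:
x = 372 (x = 106 + 266 = 372)
x/317 = 372/317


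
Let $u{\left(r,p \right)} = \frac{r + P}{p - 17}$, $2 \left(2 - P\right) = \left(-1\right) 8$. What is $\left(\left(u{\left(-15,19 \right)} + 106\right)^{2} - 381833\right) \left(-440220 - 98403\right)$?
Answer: $\frac{800460028629}{4} \approx 2.0011 \cdot 10^{11}$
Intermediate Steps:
$P = 6$ ($P = 2 - \frac{\left(-1\right) 8}{2} = 2 - -4 = 2 + 4 = 6$)
$u{\left(r,p \right)} = \frac{6 + r}{-17 + p}$ ($u{\left(r,p \right)} = \frac{r + 6}{p - 17} = \frac{6 + r}{-17 + p}$)
$\left(\left(u{\left(-15,19 \right)} + 106\right)^{2} - 381833\right) \left(-440220 - 98403\right) = \left(\left(\frac{6 - 15}{-17 + 19} + 106\right)^{2} - 381833\right) \left(-440220 - 98403\right) = \left(\left(\frac{1}{2} \left(-9\right) + 106\right)^{2} - 381833\right) \left(-538623\right) = \left(\left(- \frac{9}{2} + 106\right)^{2} - 381833\right) \left(-538623\right) = \left(\left(\frac{203}{2}\right)^{2} - 381833\right) \left(-538623\right) = \left(\frac{41209}{4} - 381833\right) \left(-538623\right) = \left(- \frac{1486123}{4}\right) \left(-538623\right) = \frac{800460028629}{4}$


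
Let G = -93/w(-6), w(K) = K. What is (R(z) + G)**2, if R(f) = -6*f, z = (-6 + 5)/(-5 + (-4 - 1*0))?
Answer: 7921/36 ≈ 220.03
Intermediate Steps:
z = 1/9 (z = -1/(-5 + (-4 + 0)) = -1/(-5 - 4) = -1/(-9) = -1*(-1/9) = 1/9 ≈ 0.11111)
G = 31/2 (G = -93/(-6) = -93*(-1/6) = 31/2 ≈ 15.500)
(R(z) + G)**2 = (-6*1/9 + 31/2)**2 = (-2/3 + 31/2)**2 = (89/6)**2 = 7921/36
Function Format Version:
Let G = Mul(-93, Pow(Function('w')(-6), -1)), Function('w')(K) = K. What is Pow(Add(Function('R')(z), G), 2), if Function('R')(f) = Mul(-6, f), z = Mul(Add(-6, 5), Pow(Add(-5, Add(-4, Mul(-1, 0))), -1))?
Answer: Rational(7921, 36) ≈ 220.03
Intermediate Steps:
z = Rational(1, 9) (z = Mul(-1, Pow(Add(-5, Add(-4, 0)), -1)) = Mul(-1, Pow(Add(-5, -4), -1)) = Mul(-1, Pow(-9, -1)) = Mul(-1, Rational(-1, 9)) = Rational(1, 9) ≈ 0.11111)
G = Rational(31, 2) (G = Mul(-93, Pow(-6, -1)) = Mul(-93, Rational(-1, 6)) = Rational(31, 2) ≈ 15.500)
Pow(Add(Function('R')(z), G), 2) = Pow(Add(Mul(-6, Rational(1, 9)), Rational(31, 2)), 2) = Pow(Add(Rational(-2, 3), Rational(31, 2)), 2) = Pow(Rational(89, 6), 2) = Rational(7921, 36)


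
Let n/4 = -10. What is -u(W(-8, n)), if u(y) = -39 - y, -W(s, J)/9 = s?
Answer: 111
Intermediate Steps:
n = -40 (n = 4*(-10) = -40)
W(s, J) = -9*s
-u(W(-8, n)) = -(-39 - (-9)*(-8)) = -(-39 - 1*72) = -(-39 - 72) = -1*(-111) = 111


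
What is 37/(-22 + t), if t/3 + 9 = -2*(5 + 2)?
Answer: -37/91 ≈ -0.40659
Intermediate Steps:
t = -69 (t = -27 + 3*(-2*(5 + 2)) = -27 + 3*(-2*7) = -27 + 3*(-14) = -27 - 42 = -69)
37/(-22 + t) = 37/(-22 - 69) = 37/(-91) = -1/91*37 = -37/91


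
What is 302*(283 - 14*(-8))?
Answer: 119290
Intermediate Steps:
302*(283 - 14*(-8)) = 302*(283 + 112) = 302*395 = 119290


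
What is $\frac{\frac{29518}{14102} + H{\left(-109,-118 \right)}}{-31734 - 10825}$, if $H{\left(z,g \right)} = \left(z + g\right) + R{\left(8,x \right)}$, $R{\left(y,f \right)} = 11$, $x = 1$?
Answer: $\frac{1508257}{300083509} \approx 0.0050261$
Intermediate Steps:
$H{\left(z,g \right)} = 11 + g + z$ ($H{\left(z,g \right)} = \left(z + g\right) + 11 = \left(g + z\right) + 11 = 11 + g + z$)
$\frac{\frac{29518}{14102} + H{\left(-109,-118 \right)}}{-31734 - 10825} = \frac{\frac{29518}{14102} - 216}{-31734 - 10825} = \frac{29518 \cdot \frac{1}{14102} - 216}{-42559} = \left(\frac{14759}{7051} - 216\right) \left(- \frac{1}{42559}\right) = \left(- \frac{1508257}{7051}\right) \left(- \frac{1}{42559}\right) = \frac{1508257}{300083509}$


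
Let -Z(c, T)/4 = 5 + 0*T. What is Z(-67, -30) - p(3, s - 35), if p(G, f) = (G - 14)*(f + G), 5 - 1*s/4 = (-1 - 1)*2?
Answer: 24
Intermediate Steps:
s = 36 (s = 20 - 4*(-1 - 1)*2 = 20 - (-8)*2 = 20 - 4*(-4) = 20 + 16 = 36)
Z(c, T) = -20 (Z(c, T) = -4*(5 + 0*T) = -4*(5 + 0) = -4*5 = -20)
p(G, f) = (-14 + G)*(G + f)
Z(-67, -30) - p(3, s - 35) = -20 - (3² - 14*3 - 14*(36 - 35) + 3*(36 - 35)) = -20 - (9 - 42 - 14*1 + 3*1) = -20 - (9 - 42 - 14 + 3) = -20 - 1*(-44) = -20 + 44 = 24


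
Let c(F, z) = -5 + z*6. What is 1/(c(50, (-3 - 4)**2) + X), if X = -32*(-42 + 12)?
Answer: 1/1249 ≈ 0.00080064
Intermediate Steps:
c(F, z) = -5 + 6*z
X = 960 (X = -32*(-30) = 960)
1/(c(50, (-3 - 4)**2) + X) = 1/((-5 + 6*(-3 - 4)**2) + 960) = 1/((-5 + 6*(-7)**2) + 960) = 1/((-5 + 6*49) + 960) = 1/((-5 + 294) + 960) = 1/(289 + 960) = 1/1249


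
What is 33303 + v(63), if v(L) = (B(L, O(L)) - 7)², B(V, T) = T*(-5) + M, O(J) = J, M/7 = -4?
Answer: 155803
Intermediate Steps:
M = -28 (M = 7*(-4) = -28)
B(V, T) = -28 - 5*T (B(V, T) = T*(-5) - 28 = -5*T - 28 = -28 - 5*T)
v(L) = (-35 - 5*L)² (v(L) = ((-28 - 5*L) - 7)² = (-35 - 5*L)²)
33303 + v(63) = 33303 + 25*(7 + 63)² = 33303 + 25*70² = 33303 + 25*4900 = 33303 + 122500 = 155803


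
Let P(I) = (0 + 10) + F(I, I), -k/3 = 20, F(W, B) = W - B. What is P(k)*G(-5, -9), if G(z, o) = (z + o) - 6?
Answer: -200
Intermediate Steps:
k = -60 (k = -3*20 = -60)
G(z, o) = -6 + o + z (G(z, o) = (o + z) - 6 = -6 + o + z)
P(I) = 10 (P(I) = (0 + 10) + (I - I) = 10 + 0 = 10)
P(k)*G(-5, -9) = 10*(-6 - 9 - 5) = 10*(-20) = -200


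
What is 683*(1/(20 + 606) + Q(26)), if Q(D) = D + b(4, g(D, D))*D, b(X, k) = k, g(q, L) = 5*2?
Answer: 122282271/626 ≈ 1.9534e+5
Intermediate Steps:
g(q, L) = 10
Q(D) = 11*D (Q(D) = D + 10*D = 11*D)
683*(1/(20 + 606) + Q(26)) = 683*(1/(20 + 606) + 11*26) = 683*(1/626 + 286) = 683*(179037/626) = 122282271/626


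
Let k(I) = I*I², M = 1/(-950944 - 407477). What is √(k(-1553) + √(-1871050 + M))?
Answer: √(-6911672328072052090857 + 1358421*I*√3452662809755931471)/1358421 ≈ 0.011175 + 61201.0*I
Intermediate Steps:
M = -1/1358421 (M = 1/(-1358421) = -1/1358421 ≈ -7.3615e-7)
k(I) = I³
√(k(-1553) + √(-1871050 + M)) = √((-1553)³ + √(-1871050 - 1/1358421)) = √(-3745539377 + √(-2541673612051/1358421)) = √(-3745539377 + I*√3452662809755931471/1358421)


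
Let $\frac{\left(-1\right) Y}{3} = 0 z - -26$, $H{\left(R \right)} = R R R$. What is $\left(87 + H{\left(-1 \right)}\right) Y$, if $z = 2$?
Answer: $-6708$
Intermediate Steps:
$H{\left(R \right)} = R^{3}$ ($H{\left(R \right)} = R^{2} R = R^{3}$)
$Y = -78$ ($Y = - 3 \left(0 \cdot 2 - -26\right) = - 3 \left(0 + 26\right) = \left(-3\right) 26 = -78$)
$\left(87 + H{\left(-1 \right)}\right) Y = \left(87 + \left(-1\right)^{3}\right) \left(-78\right) = \left(87 - 1\right) \left(-78\right) = 86 \left(-78\right) = -6708$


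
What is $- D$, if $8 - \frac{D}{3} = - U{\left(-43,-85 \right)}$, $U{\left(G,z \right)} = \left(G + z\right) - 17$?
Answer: $411$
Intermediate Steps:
$U{\left(G,z \right)} = -17 + G + z$
$D = -411$ ($D = 24 - 3 \left(- (-17 - 43 - 85)\right) = 24 - 3 \left(\left(-1\right) \left(-145\right)\right) = 24 - 435 = -411$)
$- D = \left(-1\right) \left(-411\right) = 411$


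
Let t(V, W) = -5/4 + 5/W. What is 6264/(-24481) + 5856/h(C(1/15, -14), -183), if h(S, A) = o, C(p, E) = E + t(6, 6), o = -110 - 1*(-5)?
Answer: -48006152/856835 ≈ -56.027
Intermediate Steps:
t(V, W) = -5/4 + 5/W (t(V, W) = -5*1/4 + 5/W = -5/4 + 5/W)
o = -105 (o = -110 + 5 = -105)
C(p, E) = -5/12 + E (C(p, E) = E + (-5/4 + 5/6) = E - 5/12 = -5/12 + E)
h(S, A) = -105
6264/(-24481) + 5856/h(C(1/15, -14), -183) = 6264/(-24481) + 5856/(-105) = 6264*(-1/24481) + 5856*(-1/105) = -6264/24481 - 1952/35 = -48006152/856835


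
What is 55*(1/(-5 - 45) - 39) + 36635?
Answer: 344889/10 ≈ 34489.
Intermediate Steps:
55*(1/(-5 - 45) - 39) + 36635 = 55*(1/(-50) - 39) + 36635 = 55*(-1/50 - 39) + 36635 = 55*(-1951/50) + 36635 = -21461/10 + 36635 = 344889/10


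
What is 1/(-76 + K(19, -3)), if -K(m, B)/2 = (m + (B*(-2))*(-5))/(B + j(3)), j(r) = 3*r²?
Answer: -12/901 ≈ -0.013319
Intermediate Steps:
K(m, B) = -2*(m + 10*B)/(27 + B) (K(m, B) = -2*(m + (B*(-2))*(-5))/(B + 3*3²) = -2*(m - 2*B*(-5))/(B + 3*9) = -2*(m + 10*B)/(B + 27) = -2*(m + 10*B)/(27 + B))
1/(-76 + K(19, -3)) = 1/(-76 + 2*(-1*19 - 10*(-3))/(27 - 3)) = 1/(-76 + 2*(-19 + 30)/24) = 1/(-76 + 2*(1/24)*11) = 1/(-76 + 11/12) = 1/(-901/12) = -12/901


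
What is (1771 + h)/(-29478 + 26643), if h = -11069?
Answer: 9298/2835 ≈ 3.2797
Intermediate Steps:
(1771 + h)/(-29478 + 26643) = (1771 - 11069)/(-29478 + 26643) = -9298/(-2835) = -9298*(-1/2835) = 9298/2835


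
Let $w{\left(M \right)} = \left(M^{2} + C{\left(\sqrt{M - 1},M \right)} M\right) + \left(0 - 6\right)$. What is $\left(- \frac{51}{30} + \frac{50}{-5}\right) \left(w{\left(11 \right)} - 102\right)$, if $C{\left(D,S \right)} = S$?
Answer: $- \frac{7839}{5} \approx -1567.8$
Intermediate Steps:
$w{\left(M \right)} = -6 + 2 M^{2}$ ($w{\left(M \right)} = \left(M^{2} + M M\right) + \left(0 - 6\right) = \left(M^{2} + M^{2}\right) + \left(0 - 6\right) = 2 M^{2} - 6 = -6 + 2 M^{2}$)
$\left(- \frac{51}{30} + \frac{50}{-5}\right) \left(w{\left(11 \right)} - 102\right) = \left(- \frac{51}{30} + \frac{50}{-5}\right) \left(\left(-6 + 2 \cdot 11^{2}\right) - 102\right) = \left(\left(-51\right) \frac{1}{30} + 50 \left(- \frac{1}{5}\right)\right) \left(\left(-6 + 2 \cdot 121\right) - 102\right) = \left(- \frac{17}{10} - 10\right) \left(\left(-6 + 242\right) - 102\right) = - \frac{117 \left(236 - 102\right)}{10} = \left(- \frac{117}{10}\right) 134 = - \frac{7839}{5}$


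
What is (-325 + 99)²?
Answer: 51076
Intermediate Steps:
(-325 + 99)² = (-226)² = 51076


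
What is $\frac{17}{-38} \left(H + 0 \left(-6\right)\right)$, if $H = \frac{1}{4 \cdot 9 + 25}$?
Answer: $- \frac{17}{2318} \approx -0.0073339$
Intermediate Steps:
$H = \frac{1}{61}$ ($H = \frac{1}{36 + 25} = \frac{1}{61} \approx 0.016393$)
$\frac{17}{-38} \left(H + 0 \left(-6\right)\right) = \frac{17}{-38} \left(\frac{1}{61} + 0 \left(-6\right)\right) = 17 \left(- \frac{1}{38}\right) \left(\frac{1}{61} + 0\right) = \left(- \frac{17}{38}\right) \frac{1}{61} = - \frac{17}{2318}$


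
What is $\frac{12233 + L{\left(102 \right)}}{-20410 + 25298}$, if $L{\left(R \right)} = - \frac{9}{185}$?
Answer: $\frac{282887}{113035} \approx 2.5027$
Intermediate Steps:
$L{\left(R \right)} = - \frac{9}{185}$ ($L{\left(R \right)} = \left(-9\right) \frac{1}{185} = - \frac{9}{185}$)
$\frac{12233 + L{\left(102 \right)}}{-20410 + 25298} = \frac{12233 - \frac{9}{185}}{-20410 + 25298} = \frac{2263096}{185 \cdot 4888} = \frac{2263096}{185} \cdot \frac{1}{4888} = \frac{282887}{113035}$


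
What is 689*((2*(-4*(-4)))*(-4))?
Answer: -88192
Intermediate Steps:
689*((2*(-4*(-4)))*(-4)) = 689*((2*16)*(-4)) = 689*(32*(-4)) = 689*(-128) = -88192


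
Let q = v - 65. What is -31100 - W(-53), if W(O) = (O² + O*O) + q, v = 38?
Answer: -36691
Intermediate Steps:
q = -27 (q = 38 - 65 = -27)
W(O) = -27 + 2*O² (W(O) = (O² + O*O) - 27 = (O² + O²) - 27 = 2*O² - 27 = -27 + 2*O²)
-31100 - W(-53) = -31100 - (-27 + 2*(-53)²) = -31100 - (-27 + 2*2809) = -31100 - (-27 + 5618) = -31100 - 1*5591 = -31100 - 5591 = -36691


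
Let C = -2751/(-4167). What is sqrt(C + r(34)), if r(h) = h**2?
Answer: sqrt(2231568789)/1389 ≈ 34.010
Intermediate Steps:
C = 917/1389 (C = -2751*(-1/4167) = 917/1389 ≈ 0.66019)
sqrt(C + r(34)) = sqrt(917/1389 + 34**2) = sqrt(917/1389 + 1156) = sqrt(1606601/1389) = sqrt(2231568789)/1389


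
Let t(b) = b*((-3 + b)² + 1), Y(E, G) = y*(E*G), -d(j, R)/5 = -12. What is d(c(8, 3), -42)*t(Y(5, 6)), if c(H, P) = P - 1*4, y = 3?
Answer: 40878000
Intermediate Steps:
c(H, P) = -4 + P (c(H, P) = P - 4 = -4 + P)
d(j, R) = 60 (d(j, R) = -5*(-12) = 60)
Y(E, G) = 3*E*G (Y(E, G) = 3*(E*G) = 3*E*G)
t(b) = b*(1 + (-3 + b)²)
d(c(8, 3), -42)*t(Y(5, 6)) = 60*((3*5*6)*(1 + (-3 + 3*5*6)²)) = 60*(90*(1 + (-3 + 90)²)) = 60*(90*(1 + 87²)) = 60*(90*(1 + 7569)) = 60*(90*7570) = 60*681300 = 40878000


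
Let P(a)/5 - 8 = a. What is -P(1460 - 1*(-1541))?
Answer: -15045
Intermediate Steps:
P(a) = 40 + 5*a
-P(1460 - 1*(-1541)) = -(40 + 5*(1460 - 1*(-1541))) = -(40 + 5*(1460 + 1541)) = -(40 + 5*3001) = -(40 + 15005) = -1*15045 = -15045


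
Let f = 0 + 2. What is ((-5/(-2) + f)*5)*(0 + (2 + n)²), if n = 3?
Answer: 1125/2 ≈ 562.50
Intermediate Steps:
f = 2
((-5/(-2) + f)*5)*(0 + (2 + n)²) = ((-5/(-2) + 2)*5)*(0 + (2 + 3)²) = ((-5*(-½) + 2)*5)*(0 + 5²) = ((5/2 + 2)*5)*(0 + 25) = ((9/2)*5)*25 = (45/2)*25 = 1125/2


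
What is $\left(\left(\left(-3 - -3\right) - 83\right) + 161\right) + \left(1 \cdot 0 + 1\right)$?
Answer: $79$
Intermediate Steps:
$\left(\left(\left(-3 - -3\right) - 83\right) + 161\right) + \left(1 \cdot 0 + 1\right) = \left(\left(\left(-3 + 3\right) - 83\right) + 161\right) + \left(0 + 1\right) = \left(\left(0 - 83\right) + 161\right) + 1 = \left(-83 + 161\right) + 1 = 78 + 1 = 79$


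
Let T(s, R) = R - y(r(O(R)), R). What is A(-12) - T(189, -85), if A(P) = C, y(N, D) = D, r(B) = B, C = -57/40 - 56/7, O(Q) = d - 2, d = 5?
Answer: -377/40 ≈ -9.4250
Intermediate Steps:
O(Q) = 3 (O(Q) = 5 - 2 = 3)
C = -377/40 (C = -57*1/40 - 56*1/7 = -57/40 - 8 = -377/40 ≈ -9.4250)
A(P) = -377/40
T(s, R) = 0 (T(s, R) = R - R = 0)
A(-12) - T(189, -85) = -377/40 - 1*0 = -377/40 + 0 = -377/40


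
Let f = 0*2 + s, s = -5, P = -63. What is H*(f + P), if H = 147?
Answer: -9996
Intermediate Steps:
f = -5 (f = 0*2 - 5 = 0 - 5 = -5)
H*(f + P) = 147*(-5 - 63) = 147*(-68) = -9996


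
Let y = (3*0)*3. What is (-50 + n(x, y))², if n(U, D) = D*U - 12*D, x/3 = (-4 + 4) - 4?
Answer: 2500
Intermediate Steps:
y = 0 (y = 0*3 = 0)
x = -12 (x = 3*((-4 + 4) - 4) = 3*(0 - 4) = 3*(-4) = -12)
n(U, D) = -12*D + D*U
(-50 + n(x, y))² = (-50 + 0*(-12 - 12))² = (-50 + 0*(-24))² = (-50 + 0)² = (-50)² = 2500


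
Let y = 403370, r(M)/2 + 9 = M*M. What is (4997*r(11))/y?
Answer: 29456/10615 ≈ 2.7749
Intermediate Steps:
r(M) = -18 + 2*M**2 (r(M) = -18 + 2*(M*M) = -18 + 2*M**2)
(4997*r(11))/y = (4997*(-18 + 2*11**2))/403370 = (4997*(-18 + 2*121))*(1/403370) = (4997*(-18 + 242))*(1/403370) = (4997*224)*(1/403370) = 1119328*(1/403370) = 29456/10615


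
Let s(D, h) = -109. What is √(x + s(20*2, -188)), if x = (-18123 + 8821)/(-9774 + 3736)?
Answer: 2*I*√244855995/3019 ≈ 10.366*I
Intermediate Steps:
x = 4651/3019 (x = -9302/(-6038) = -9302*(-1/6038) = 4651/3019 ≈ 1.5406)
√(x + s(20*2, -188)) = √(4651/3019 - 109) = √(-324420/3019) = 2*I*√244855995/3019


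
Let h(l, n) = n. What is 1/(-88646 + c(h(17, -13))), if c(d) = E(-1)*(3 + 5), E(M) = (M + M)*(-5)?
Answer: -1/88566 ≈ -1.1291e-5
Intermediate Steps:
E(M) = -10*M (E(M) = (2*M)*(-5) = -10*M)
c(d) = 80 (c(d) = (-10*(-1))*(3 + 5) = 10*8 = 80)
1/(-88646 + c(h(17, -13))) = 1/(-88646 + 80) = 1/(-88566) = -1/88566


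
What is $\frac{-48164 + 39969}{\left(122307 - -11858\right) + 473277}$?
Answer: $- \frac{745}{55222} \approx -0.013491$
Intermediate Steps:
$\frac{-48164 + 39969}{\left(122307 - -11858\right) + 473277} = - \frac{8195}{\left(122307 + 11858\right) + 473277} = - \frac{8195}{134165 + 473277} = - \frac{8195}{607442} = \left(-8195\right) \frac{1}{607442} = - \frac{745}{55222}$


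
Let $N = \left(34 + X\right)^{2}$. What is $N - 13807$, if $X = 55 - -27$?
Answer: $-351$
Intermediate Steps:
$X = 82$ ($X = 55 + 27 = 82$)
$N = 13456$ ($N = \left(34 + 82\right)^{2} = 116^{2} = 13456$)
$N - 13807 = 13456 - 13807 = -351$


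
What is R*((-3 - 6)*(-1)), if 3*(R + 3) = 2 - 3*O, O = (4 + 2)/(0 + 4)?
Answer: -69/2 ≈ -34.500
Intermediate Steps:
O = 3/2 (O = 6/4 = 6*(¼) = 3/2 ≈ 1.5000)
R = -23/6 (R = -3 + (2 - 3*3/2)/3 = -3 + (2 - 9/2)/3 = -3 + (⅓)*(-5/2) = -3 - ⅚ = -23/6 ≈ -3.8333)
R*((-3 - 6)*(-1)) = -23*(-3 - 6)*(-1)/6 = -(-69)*(-1)/2 = -23/6*9 = -69/2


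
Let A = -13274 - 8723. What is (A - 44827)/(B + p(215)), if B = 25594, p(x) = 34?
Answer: -16706/6407 ≈ -2.6075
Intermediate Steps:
A = -21997
(A - 44827)/(B + p(215)) = (-21997 - 44827)/(25594 + 34) = -66824/25628 = -66824*1/25628 = -16706/6407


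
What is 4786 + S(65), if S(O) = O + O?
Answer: 4916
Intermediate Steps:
S(O) = 2*O
4786 + S(65) = 4786 + 2*65 = 4786 + 130 = 4916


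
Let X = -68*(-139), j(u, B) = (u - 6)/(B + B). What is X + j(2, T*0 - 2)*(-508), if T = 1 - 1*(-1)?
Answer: 8944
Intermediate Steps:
T = 2 (T = 1 + 1 = 2)
j(u, B) = (-6 + u)/(2*B) (j(u, B) = (-6 + u)/((2*B)) = (-6 + u)*(1/(2*B)) = (-6 + u)/(2*B))
X = 9452
X + j(2, T*0 - 2)*(-508) = 9452 + ((-6 + 2)/(2*(2*0 - 2)))*(-508) = 9452 + ((½)*(-4)/(0 - 2))*(-508) = 9452 + ((½)*(-4)/(-2))*(-508) = 9452 + ((½)*(-½)*(-4))*(-508) = 9452 + 1*(-508) = 9452 - 508 = 8944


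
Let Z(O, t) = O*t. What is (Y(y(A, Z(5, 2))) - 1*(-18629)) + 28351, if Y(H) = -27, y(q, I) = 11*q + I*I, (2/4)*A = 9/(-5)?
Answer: 46953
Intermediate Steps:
A = -18/5 (A = 2*(9/(-5)) = 2*(9*(-1/5)) = 2*(-9/5) = -18/5 ≈ -3.6000)
y(q, I) = I**2 + 11*q (y(q, I) = 11*q + I**2 = I**2 + 11*q)
(Y(y(A, Z(5, 2))) - 1*(-18629)) + 28351 = (-27 - 1*(-18629)) + 28351 = (-27 + 18629) + 28351 = 18602 + 28351 = 46953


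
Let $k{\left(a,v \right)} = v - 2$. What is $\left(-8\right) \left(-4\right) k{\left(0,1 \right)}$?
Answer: $-32$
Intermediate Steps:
$k{\left(a,v \right)} = -2 + v$ ($k{\left(a,v \right)} = v - 2 = -2 + v$)
$\left(-8\right) \left(-4\right) k{\left(0,1 \right)} = \left(-8\right) \left(-4\right) \left(-2 + 1\right) = 32 \left(-1\right) = -32$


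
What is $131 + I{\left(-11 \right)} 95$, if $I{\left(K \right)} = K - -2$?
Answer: $-724$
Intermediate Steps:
$I{\left(K \right)} = 2 + K$ ($I{\left(K \right)} = K + 2 = 2 + K$)
$131 + I{\left(-11 \right)} 95 = 131 + \left(2 - 11\right) 95 = 131 - 855 = -724$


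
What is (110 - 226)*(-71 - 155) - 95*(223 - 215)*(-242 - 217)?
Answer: 375056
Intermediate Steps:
(110 - 226)*(-71 - 155) - 95*(223 - 215)*(-242 - 217) = -116*(-226) - 760*(-459) = 26216 - 95*(-3672) = 26216 + 348840 = 375056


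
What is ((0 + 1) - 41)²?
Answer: 1600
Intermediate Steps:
((0 + 1) - 41)² = (1 - 41)² = (-40)² = 1600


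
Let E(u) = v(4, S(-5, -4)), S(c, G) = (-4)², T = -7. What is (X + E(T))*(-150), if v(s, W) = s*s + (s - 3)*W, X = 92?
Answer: -18600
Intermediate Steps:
S(c, G) = 16
v(s, W) = s² + W*(-3 + s) (v(s, W) = s² + (-3 + s)*W = s² + W*(-3 + s))
E(u) = 32 (E(u) = 4² - 3*16 + 16*4 = 16 - 48 + 64 = 32)
(X + E(T))*(-150) = (92 + 32)*(-150) = 124*(-150) = -18600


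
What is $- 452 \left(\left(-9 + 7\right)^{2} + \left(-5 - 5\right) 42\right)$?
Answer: $188032$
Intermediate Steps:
$- 452 \left(\left(-9 + 7\right)^{2} + \left(-5 - 5\right) 42\right) = - 452 \left(\left(-2\right)^{2} - 420\right) = - 452 \left(4 - 420\right) = \left(-452\right) \left(-416\right) = 188032$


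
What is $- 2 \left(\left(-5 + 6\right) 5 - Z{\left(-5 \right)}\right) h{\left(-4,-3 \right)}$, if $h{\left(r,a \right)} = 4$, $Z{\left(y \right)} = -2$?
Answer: $-56$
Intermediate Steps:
$- 2 \left(\left(-5 + 6\right) 5 - Z{\left(-5 \right)}\right) h{\left(-4,-3 \right)} = - 2 \left(\left(-5 + 6\right) 5 - -2\right) 4 = - 2 \left(1 \cdot 5 + 2\right) 4 = - 2 \left(5 + 2\right) 4 = \left(-2\right) 7 \cdot 4 = \left(-14\right) 4 = -56$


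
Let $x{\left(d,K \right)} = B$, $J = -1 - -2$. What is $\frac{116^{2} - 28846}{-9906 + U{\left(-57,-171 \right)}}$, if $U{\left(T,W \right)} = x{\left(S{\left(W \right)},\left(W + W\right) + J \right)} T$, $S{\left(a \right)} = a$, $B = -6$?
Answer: $\frac{2565}{1594} \approx 1.6092$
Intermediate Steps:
$J = 1$ ($J = -1 + 2 = 1$)
$x{\left(d,K \right)} = -6$
$U{\left(T,W \right)} = - 6 T$
$\frac{116^{2} - 28846}{-9906 + U{\left(-57,-171 \right)}} = \frac{116^{2} - 28846}{-9906 - -342} = \frac{13456 - 28846}{-9906 + 342} = - \frac{15390}{-9564} = \left(-15390\right) \left(- \frac{1}{9564}\right) = \frac{2565}{1594}$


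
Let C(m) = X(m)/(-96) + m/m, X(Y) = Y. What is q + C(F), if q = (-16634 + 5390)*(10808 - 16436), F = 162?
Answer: 1012499701/16 ≈ 6.3281e+7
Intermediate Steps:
C(m) = 1 - m/96 (C(m) = m/(-96) + m/m = m*(-1/96) + 1 = -m/96 + 1 = 1 - m/96)
q = 63281232 (q = -11244*(-5628) = 63281232)
q + C(F) = 63281232 + (1 - 1/96*162) = 63281232 + (1 - 27/16) = 63281232 - 11/16 = 1012499701/16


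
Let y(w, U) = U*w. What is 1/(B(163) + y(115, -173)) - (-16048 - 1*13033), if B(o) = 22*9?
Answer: 572808456/19697 ≈ 29081.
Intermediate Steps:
B(o) = 198
1/(B(163) + y(115, -173)) - (-16048 - 1*13033) = 1/(198 - 173*115) - (-16048 - 1*13033) = 1/(198 - 19895) - (-16048 - 13033) = 1/(-19697) - 1*(-29081) = -1/19697 + 29081 = 572808456/19697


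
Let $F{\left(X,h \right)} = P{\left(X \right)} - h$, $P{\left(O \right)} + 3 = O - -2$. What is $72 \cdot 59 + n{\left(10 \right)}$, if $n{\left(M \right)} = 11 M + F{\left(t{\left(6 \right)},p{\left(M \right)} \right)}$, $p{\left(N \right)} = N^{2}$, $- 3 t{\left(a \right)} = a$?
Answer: $4255$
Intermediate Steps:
$P{\left(O \right)} = -1 + O$ ($P{\left(O \right)} = -3 + \left(O - -2\right) = -3 + \left(O + 2\right) = -3 + \left(2 + O\right) = -1 + O$)
$t{\left(a \right)} = - \frac{a}{3}$
$F{\left(X,h \right)} = -1 + X - h$ ($F{\left(X,h \right)} = \left(-1 + X\right) - h = -1 + X - h$)
$n{\left(M \right)} = -3 - M^{2} + 11 M$ ($n{\left(M \right)} = 11 M - \left(3 + M^{2}\right) = -3 - M^{2} + 11 M$)
$72 \cdot 59 + n{\left(10 \right)} = 72 \cdot 59 - -7 = 4248 - -7 = 4248 + 7 = 4255$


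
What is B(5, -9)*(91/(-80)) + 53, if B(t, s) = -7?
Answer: 4877/80 ≈ 60.963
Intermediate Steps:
B(5, -9)*(91/(-80)) + 53 = -637/(-80) + 53 = -637*(-1)/80 + 53 = -7*(-91/80) + 53 = 637/80 + 53 = 4877/80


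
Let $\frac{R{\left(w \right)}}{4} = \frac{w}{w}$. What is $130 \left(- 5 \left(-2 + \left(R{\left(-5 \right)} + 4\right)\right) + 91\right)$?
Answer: $7930$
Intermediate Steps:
$R{\left(w \right)} = 4$ ($R{\left(w \right)} = 4 \frac{w}{w} = 4 \cdot 1 = 4$)
$130 \left(- 5 \left(-2 + \left(R{\left(-5 \right)} + 4\right)\right) + 91\right) = 130 \left(- 5 \left(-2 + \left(4 + 4\right)\right) + 91\right) = 130 \left(- 5 \left(-2 + 8\right) + 91\right) = 130 \left(\left(-5\right) 6 + 91\right) = 130 \left(-30 + 91\right) = 130 \cdot 61 = 7930$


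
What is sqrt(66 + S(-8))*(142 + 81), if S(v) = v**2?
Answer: 223*sqrt(130) ≈ 2542.6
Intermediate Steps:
sqrt(66 + S(-8))*(142 + 81) = sqrt(66 + (-8)**2)*(142 + 81) = sqrt(66 + 64)*223 = sqrt(130)*223 = 223*sqrt(130)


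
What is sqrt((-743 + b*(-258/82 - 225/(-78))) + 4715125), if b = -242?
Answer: sqrt(1339322061545)/533 ≈ 2171.3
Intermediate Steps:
sqrt((-743 + b*(-258/82 - 225/(-78))) + 4715125) = sqrt((-743 - 242*(-258/82 - 225/(-78))) + 4715125) = sqrt((-743 - 242*(-258*1/82 - 225*(-1/78))) + 4715125) = sqrt((-743 - 242*(-129/41 + 75/26)) + 4715125) = sqrt((-743 - 242*(-279/1066)) + 4715125) = sqrt((-743 + 33759/533) + 4715125) = sqrt(-362260/533 + 4715125) = sqrt(2512799365/533) = sqrt(1339322061545)/533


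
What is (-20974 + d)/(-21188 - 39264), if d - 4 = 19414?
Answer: 389/15113 ≈ 0.025739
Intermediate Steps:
d = 19418 (d = 4 + 19414 = 19418)
(-20974 + d)/(-21188 - 39264) = (-20974 + 19418)/(-21188 - 39264) = -1556/(-60452) = -1556*(-1/60452) = 389/15113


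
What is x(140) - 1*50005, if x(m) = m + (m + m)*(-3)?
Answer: -50705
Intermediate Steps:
x(m) = -5*m (x(m) = m + (2*m)*(-3) = m - 6*m = -5*m)
x(140) - 1*50005 = -5*140 - 1*50005 = -700 - 50005 = -50705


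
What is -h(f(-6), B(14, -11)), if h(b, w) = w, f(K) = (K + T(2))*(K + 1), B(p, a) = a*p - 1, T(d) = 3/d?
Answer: 155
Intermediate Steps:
B(p, a) = -1 + a*p
f(K) = (1 + K)*(3/2 + K) (f(K) = (K + 3/2)*(K + 1) = (K + 3*(½))*(1 + K) = (K + 3/2)*(1 + K) = (3/2 + K)*(1 + K) = (1 + K)*(3/2 + K))
-h(f(-6), B(14, -11)) = -(-1 - 11*14) = -(-1 - 154) = -1*(-155) = 155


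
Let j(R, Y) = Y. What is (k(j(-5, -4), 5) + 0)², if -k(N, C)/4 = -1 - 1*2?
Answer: 144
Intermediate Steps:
k(N, C) = 12 (k(N, C) = -4*(-1 - 1*2) = -4*(-1 - 2) = -4*(-3) = 12)
(k(j(-5, -4), 5) + 0)² = (12 + 0)² = 12² = 144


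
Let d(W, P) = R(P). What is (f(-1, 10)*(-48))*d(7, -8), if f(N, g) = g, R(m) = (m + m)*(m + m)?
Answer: -122880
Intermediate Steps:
R(m) = 4*m**2 (R(m) = (2*m)*(2*m) = 4*m**2)
d(W, P) = 4*P**2
(f(-1, 10)*(-48))*d(7, -8) = (10*(-48))*(4*(-8)**2) = -1920*64 = -480*256 = -122880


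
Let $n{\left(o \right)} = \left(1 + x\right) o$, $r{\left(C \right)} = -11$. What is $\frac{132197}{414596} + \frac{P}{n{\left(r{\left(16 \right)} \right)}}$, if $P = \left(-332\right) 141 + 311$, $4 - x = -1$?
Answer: $\frac{741840523}{1052436} \approx 704.88$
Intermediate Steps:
$x = 5$ ($x = 4 - -1 = 4 + 1 = 5$)
$P = -46501$ ($P = -46812 + 311 = -46501$)
$n{\left(o \right)} = 6 o$ ($n{\left(o \right)} = \left(1 + 5\right) o = 6 o$)
$\frac{132197}{414596} + \frac{P}{n{\left(r{\left(16 \right)} \right)}} = \frac{132197}{414596} - \frac{46501}{6 \left(-11\right)} = 132197 \cdot \frac{1}{414596} - \frac{46501}{-66} = \frac{10169}{31892} - - \frac{46501}{66} = \frac{10169}{31892} + \frac{46501}{66} = \frac{741840523}{1052436}$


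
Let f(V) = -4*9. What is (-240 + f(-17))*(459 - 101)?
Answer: -98808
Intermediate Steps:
f(V) = -36
(-240 + f(-17))*(459 - 101) = (-240 - 36)*(459 - 101) = -276*358 = -98808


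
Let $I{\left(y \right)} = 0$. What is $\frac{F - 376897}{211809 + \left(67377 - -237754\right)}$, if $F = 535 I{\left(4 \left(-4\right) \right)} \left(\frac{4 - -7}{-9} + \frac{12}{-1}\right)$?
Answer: $- \frac{376897}{516940} \approx -0.72909$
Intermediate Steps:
$F = 0$ ($F = 535 \cdot 0 \left(\frac{4 - -7}{-9} + \frac{12}{-1}\right) = 535 \cdot 0 \left(\left(4 + 7\right) \left(- \frac{1}{9}\right) + 12 \left(-1\right)\right) = 535 \cdot 0 \left(11 \left(- \frac{1}{9}\right) - 12\right) = 535 \cdot 0 \left(- \frac{11}{9} - 12\right) = 535 \cdot 0 \left(- \frac{119}{9}\right) = 535 \cdot 0 = 0$)
$\frac{F - 376897}{211809 + \left(67377 - -237754\right)} = \frac{0 - 376897}{211809 + \left(67377 - -237754\right)} = - \frac{376897}{211809 + \left(67377 + 237754\right)} = - \frac{376897}{211809 + 305131} = - \frac{376897}{516940}$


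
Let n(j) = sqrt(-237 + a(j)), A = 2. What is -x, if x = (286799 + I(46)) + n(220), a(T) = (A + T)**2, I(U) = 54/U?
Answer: -6596404/23 - sqrt(49047) ≈ -2.8702e+5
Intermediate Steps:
a(T) = (2 + T)**2
n(j) = sqrt(-237 + (2 + j)**2)
x = 6596404/23 + sqrt(49047) (x = (286799 + 54/46) + sqrt(-237 + (2 + 220)**2) = (286799 + 54*(1/46)) + sqrt(-237 + 222**2) = (286799 + 27/23) + sqrt(-237 + 49284) = 6596404/23 + sqrt(49047) ≈ 2.8702e+5)
-x = -(6596404/23 + sqrt(49047)) = -6596404/23 - sqrt(49047)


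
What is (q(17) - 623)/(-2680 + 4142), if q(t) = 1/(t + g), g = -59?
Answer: -26167/61404 ≈ -0.42615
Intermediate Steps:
q(t) = 1/(-59 + t) (q(t) = 1/(t - 59) = 1/(-59 + t))
(q(17) - 623)/(-2680 + 4142) = (1/(-59 + 17) - 623)/(-2680 + 4142) = (1/(-42) - 623)/1462 = (-1/42 - 623)*(1/1462) = -26167/42*1/1462 = -26167/61404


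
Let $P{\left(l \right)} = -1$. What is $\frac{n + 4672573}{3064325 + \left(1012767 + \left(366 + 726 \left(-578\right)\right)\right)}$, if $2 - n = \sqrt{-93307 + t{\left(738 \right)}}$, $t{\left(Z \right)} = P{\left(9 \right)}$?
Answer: $\frac{934515}{731566} - \frac{i \sqrt{23327}}{1828915} \approx 1.2774 - 8.3509 \cdot 10^{-5} i$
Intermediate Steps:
$t{\left(Z \right)} = -1$
$n = 2 - 2 i \sqrt{23327}$ ($n = 2 - \sqrt{-93307 - 1} = 2 - \sqrt{-93308} = 2 - 2 i \sqrt{23327} \approx 2.0 - 305.46 i$)
$\frac{n + 4672573}{3064325 + \left(1012767 + \left(366 + 726 \left(-578\right)\right)\right)} = \frac{\left(2 - 2 i \sqrt{23327}\right) + 4672573}{3064325 + \left(1012767 + \left(366 + 726 \left(-578\right)\right)\right)} = \frac{4672575 - 2 i \sqrt{23327}}{3064325 + \left(1012767 + \left(366 - 419628\right)\right)} = \frac{4672575 - 2 i \sqrt{23327}}{3064325 + \left(1012767 - 419262\right)} = \frac{4672575 - 2 i \sqrt{23327}}{3064325 + 593505} = \frac{4672575 - 2 i \sqrt{23327}}{3657830} = \left(4672575 - 2 i \sqrt{23327}\right) \frac{1}{3657830} = \frac{934515}{731566} - \frac{i \sqrt{23327}}{1828915}$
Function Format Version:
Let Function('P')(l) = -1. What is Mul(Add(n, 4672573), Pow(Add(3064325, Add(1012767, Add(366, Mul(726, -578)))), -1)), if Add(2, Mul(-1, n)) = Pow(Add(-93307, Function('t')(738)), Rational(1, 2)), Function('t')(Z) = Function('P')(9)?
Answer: Add(Rational(934515, 731566), Mul(Rational(-1, 1828915), I, Pow(23327, Rational(1, 2)))) ≈ Add(1.2774, Mul(-8.3509e-5, I))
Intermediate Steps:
Function('t')(Z) = -1
n = Add(2, Mul(-2, I, Pow(23327, Rational(1, 2)))) (n = Add(2, Mul(-1, Pow(Add(-93307, -1), Rational(1, 2)))) = Add(2, Mul(-1, Pow(-93308, Rational(1, 2)))) = Add(2, Mul(-1, Mul(2, I, Pow(23327, Rational(1, 2))))) = Add(2, Mul(-2, I, Pow(23327, Rational(1, 2)))) ≈ Add(2.0000, Mul(-305.46, I)))
Mul(Add(n, 4672573), Pow(Add(3064325, Add(1012767, Add(366, Mul(726, -578)))), -1)) = Mul(Add(Add(2, Mul(-2, I, Pow(23327, Rational(1, 2)))), 4672573), Pow(Add(3064325, Add(1012767, Add(366, Mul(726, -578)))), -1)) = Mul(Add(4672575, Mul(-2, I, Pow(23327, Rational(1, 2)))), Pow(Add(3064325, Add(1012767, Add(366, -419628))), -1)) = Mul(Add(4672575, Mul(-2, I, Pow(23327, Rational(1, 2)))), Pow(Add(3064325, Add(1012767, -419262)), -1)) = Mul(Add(4672575, Mul(-2, I, Pow(23327, Rational(1, 2)))), Pow(Add(3064325, 593505), -1)) = Mul(Add(4672575, Mul(-2, I, Pow(23327, Rational(1, 2)))), Pow(3657830, -1)) = Mul(Add(4672575, Mul(-2, I, Pow(23327, Rational(1, 2)))), Rational(1, 3657830)) = Add(Rational(934515, 731566), Mul(Rational(-1, 1828915), I, Pow(23327, Rational(1, 2))))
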